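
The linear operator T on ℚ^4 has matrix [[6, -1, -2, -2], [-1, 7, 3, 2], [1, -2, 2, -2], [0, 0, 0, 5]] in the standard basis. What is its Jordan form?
J = [[5, 1, 0, 0], [0, 5, 1, 0], [0, 0, 5, 0], [0, 0, 0, 5]]

The characteristic polynomial is det(xI - A) = (x - 5)^4, so the eigenvalues are 5 (algebraic multiplicity 4).

For λ = 5: rank(A - 5I) = 2, rank((A - 5I)^2) = 1, rank((A - 5I)^3) = 0. The eigenspace has dimension 4 - 2 = 2, so there are 2 Jordan blocks; the rank sequence gives block sizes [3, 1].

Assembling the blocks gives the Jordan form J above.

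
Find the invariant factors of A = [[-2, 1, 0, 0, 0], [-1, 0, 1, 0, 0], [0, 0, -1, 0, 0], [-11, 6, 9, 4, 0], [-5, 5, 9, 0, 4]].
The Jordan structure of A has elementary divisors (x + 1)^3, (x - 4), (x - 4). Arranging the block sizes at each eigenvalue in decreasing order and taking row products gives the invariant factors.

Invariant factors (smallest first, each dividing the next): x - 4, (x - 4)(x + 1)^3.

Check: the last factor (x - 4)(x + 1)^3 is the minimal polynomial, and the product (x - 4)^2(x + 1)^3 is the characteristic polynomial.

x - 4, (x - 4)(x + 1)^3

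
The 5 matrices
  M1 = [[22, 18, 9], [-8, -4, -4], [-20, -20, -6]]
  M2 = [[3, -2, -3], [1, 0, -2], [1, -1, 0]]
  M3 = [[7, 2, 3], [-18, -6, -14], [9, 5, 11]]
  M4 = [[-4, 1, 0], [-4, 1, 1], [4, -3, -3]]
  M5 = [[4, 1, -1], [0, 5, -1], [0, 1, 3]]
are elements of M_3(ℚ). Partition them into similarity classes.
4 classes: {M1, M5}, {M2}, {M3}, {M4}

Characteristic polynomials: χ_{M1} = (x - 4)^3, χ_{M2} = (x - 1)^3, χ_{M3} = (x - 4)^3, χ_{M4} = (x + 2)^3, χ_{M5} = (x - 4)^3.

{M1, M5}: invariant factors x - 4, (x - 4)^2.

{M2}: invariant factors (x - 1)^3.

{M3}: invariant factors (x - 4)^3.

{M4}: invariant factors (x + 2)^3.

Matrices are similar if and only if their invariant-factor lists agree; the partition into similarity classes is {M1, M5}, {M2}, {M3}, {M4}.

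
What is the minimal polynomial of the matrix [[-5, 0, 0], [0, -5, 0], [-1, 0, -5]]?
The characteristic polynomial factors as (x + 5)^3. The minimal polynomial is ∏(x - λ)^{k_λ} where k_λ is the size of the largest Jordan block at λ.

For λ = -5: rank(A + 5I) = 1, and the largest Jordan block has size 2 (the smallest k with rank((A + 5I)^k) = rank((A + 5I)^(k+1))).

So m_A(x) = (x + 5)^2.

m_A(x) = (x + 5)^2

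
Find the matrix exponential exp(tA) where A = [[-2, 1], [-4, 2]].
e^{tA} = [[1 - 2*t, t], [-4*t, 2*t + 1]]

A has Jordan form J = [[0, 1], [0, 0]] with A = PJP^{-1}, so e^{tA} = P e^{tJ} P^{-1}.

For a Jordan block J_k(λ), e^{tJ_k(λ)} = e^{λt} · (I + tN + t^2 N^2/2! + ... + t^{k-1} N^{k-1}/(k-1)!) where N is the nilpotent superdiagonal part.

Assembling the blocks and conjugating back gives the entries of e^{tA} as shown above.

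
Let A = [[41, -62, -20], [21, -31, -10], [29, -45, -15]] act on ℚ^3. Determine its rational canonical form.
R = [[0, 0, -15], [1, 0, -11], [0, 1, -5]]

The invariant factors of A (the non-unit diagonal entries of the Smith normal form of xI - A over ℚ[x]) are (x + 3)(x^2 + 2x + 5), each dividing the next. The characteristic polynomial is their product, (x + 3)(x^2 + 2x + 5).

The rational canonical form is the block-diagonal matrix of companion matrices C(f_i):
R = [[0, 0, -15], [1, 0, -11], [0, 1, -5]].

Note the characteristic polynomial does not split into linear factors over ℚ, so A has no Jordan form over ℚ; the rational canonical form exists over any field.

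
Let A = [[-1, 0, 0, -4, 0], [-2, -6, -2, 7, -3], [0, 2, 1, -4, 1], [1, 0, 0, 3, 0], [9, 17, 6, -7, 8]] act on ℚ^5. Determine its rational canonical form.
The invariant factors of A (the non-unit diagonal entries of the Smith normal form of xI - A over ℚ[x]) are (x - 1)^2, (x - 1)^3, each dividing the next. The characteristic polynomial is their product, (x - 1)^5.

The rational canonical form is the block-diagonal matrix of companion matrices C(f_i):
R = [[0, -1, 0, 0, 0], [1, 2, 0, 0, 0], [0, 0, 0, 0, 1], [0, 0, 1, 0, -3], [0, 0, 0, 1, 3]].

R = [[0, -1, 0, 0, 0], [1, 2, 0, 0, 0], [0, 0, 0, 0, 1], [0, 0, 1, 0, -3], [0, 0, 0, 1, 3]]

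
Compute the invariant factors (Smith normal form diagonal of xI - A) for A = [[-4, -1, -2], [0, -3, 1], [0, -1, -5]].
(x + 4)^3

The Jordan structure of A has elementary divisors (x + 4)^3. Arranging the block sizes at each eigenvalue in decreasing order and taking row products gives the invariant factors.

Invariant factors (smallest first, each dividing the next): (x + 4)^3.

Check: the last factor (x + 4)^3 is the minimal polynomial, and the product (x + 4)^3 is the characteristic polynomial.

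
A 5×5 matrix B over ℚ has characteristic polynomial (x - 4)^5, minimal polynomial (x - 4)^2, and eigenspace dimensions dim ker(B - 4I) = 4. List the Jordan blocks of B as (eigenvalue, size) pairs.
λ = 4: algebraic multiplicity 5 (exponent in χ_B), largest block size 2 (exponent in m_B), 4 blocks (geometric multiplicity). These force block sizes [2, 1, 1, 1].

Jordan blocks: (4, 2), (4, 1), (4, 1), (4, 1)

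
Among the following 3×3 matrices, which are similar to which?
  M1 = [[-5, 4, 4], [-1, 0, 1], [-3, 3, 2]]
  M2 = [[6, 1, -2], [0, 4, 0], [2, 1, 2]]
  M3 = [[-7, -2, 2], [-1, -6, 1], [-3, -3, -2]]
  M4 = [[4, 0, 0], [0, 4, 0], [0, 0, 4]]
Characteristic polynomials: χ_{M1} = (x + 1)^3, χ_{M2} = (x - 4)^3, χ_{M3} = (x + 5)^3, χ_{M4} = (x - 4)^3.

{M1}: invariant factors x + 1, (x + 1)^2.

{M2}: invariant factors x - 4, (x - 4)^2.

{M3}: invariant factors x + 5, (x + 5)^2.

{M4}: invariant factors x - 4, x - 4, x - 4.

Matrices are similar if and only if their invariant-factor lists agree; the partition into similarity classes is {M1}, {M2}, {M3}, {M4}.

4 classes: {M1}, {M2}, {M3}, {M4}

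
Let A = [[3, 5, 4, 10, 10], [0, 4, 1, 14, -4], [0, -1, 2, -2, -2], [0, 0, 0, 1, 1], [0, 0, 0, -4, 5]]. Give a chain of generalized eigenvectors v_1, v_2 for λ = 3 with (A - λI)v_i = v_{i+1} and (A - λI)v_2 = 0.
v_1 = [[3, -2, 0, 0, 1]]^T, v_2 = [[0, -6, 0, 1, 2]]^T

We seek v_1 ∈ ker((A - 3I)^2) \ ker(A - 3I), then set v_{i+1} = (A - 3I) v_i.

One such chain is v_1 = [[3, -2, 0, 0, 1]]^T, v_2 = [[0, -6, 0, 1, 2]]^T. Check: (A - 3I) v_2 = [[0, 0, 0, 0, 0]]^T = 0.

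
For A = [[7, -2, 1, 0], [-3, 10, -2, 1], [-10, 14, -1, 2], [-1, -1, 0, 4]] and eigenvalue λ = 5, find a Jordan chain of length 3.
v_1 = [[0, 2, 5, -2]]^T, v_2 = [[1, -2, -6, 0]]^T, v_3 = [[0, -1, -2, 1]]^T

We seek v_1 ∈ ker((A - 5I)^3) \ ker((A - 5I)^2), then set v_{i+1} = (A - 5I) v_i.

One such chain is v_1 = [[0, 2, 5, -2]]^T, v_2 = [[1, -2, -6, 0]]^T, v_3 = [[0, -1, -2, 1]]^T. Check: (A - 5I) v_3 = [[0, 0, 0, 0]]^T = 0.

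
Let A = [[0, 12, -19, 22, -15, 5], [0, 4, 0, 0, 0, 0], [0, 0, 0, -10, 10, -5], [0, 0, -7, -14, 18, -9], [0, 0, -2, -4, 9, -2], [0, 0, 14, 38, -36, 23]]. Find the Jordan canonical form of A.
J = [[0, 0, 0, 0, 0, 0], [0, 4, 1, 0, 0, 0], [0, 0, 4, 0, 0, 0], [0, 0, 0, 4, 0, 0], [0, 0, 0, 0, 5, 0], [0, 0, 0, 0, 0, 5]]

The characteristic polynomial is det(xI - A) = x(x - 5)^2(x - 4)^3, so the eigenvalues are 0 (algebraic multiplicity 1), 4 (algebraic multiplicity 3), 5 (algebraic multiplicity 2).

For λ = 0: algebraic multiplicity 1 gives one 1×1 block.

For λ = 4: rank(A - 4I) = 4, rank((A - 4I)^2) = 3. The eigenspace has dimension 6 - 4 = 2, so there are 2 Jordan blocks; the rank sequence gives block sizes [2, 1].

For λ = 5: rank(A - 5I) = 4. The eigenspace has dimension 6 - 4 = 2, so there are 2 Jordan blocks; the rank sequence gives block sizes [1, 1].

Assembling the blocks gives the Jordan form J above.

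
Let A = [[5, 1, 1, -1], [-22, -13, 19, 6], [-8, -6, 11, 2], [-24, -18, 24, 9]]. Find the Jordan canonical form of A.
J = [[3, 1, 0, 0], [0, 3, 1, 0], [0, 0, 3, 0], [0, 0, 0, 3]]

The characteristic polynomial is det(xI - A) = (x - 3)^4, so the eigenvalues are 3 (algebraic multiplicity 4).

For λ = 3: rank(A - 3I) = 2, rank((A - 3I)^2) = 1, rank((A - 3I)^3) = 0. The eigenspace has dimension 4 - 2 = 2, so there are 2 Jordan blocks; the rank sequence gives block sizes [3, 1].

Assembling the blocks gives the Jordan form J above.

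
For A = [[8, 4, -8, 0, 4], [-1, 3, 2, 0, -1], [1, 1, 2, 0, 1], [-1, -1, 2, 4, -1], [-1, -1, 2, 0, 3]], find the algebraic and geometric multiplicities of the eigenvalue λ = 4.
The characteristic polynomial is (x - 4)^5, so the factor x - 4 appears with exponent 5: the algebraic multiplicity is 5.

rank(A - 4I) = 1, so the eigenspace has dimension 5 - 1 = 4: the geometric multiplicity is 4.

Since 4 < 5, A is not diagonalizable.

algebraic multiplicity 5, geometric multiplicity 4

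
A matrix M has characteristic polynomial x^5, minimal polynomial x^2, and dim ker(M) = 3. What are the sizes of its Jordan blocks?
Jordan blocks: (0, 2), (0, 2), (0, 1)

λ = 0: algebraic multiplicity 5 (exponent in χ_M), largest block size 2 (exponent in m_M), 3 blocks (geometric multiplicity). These force block sizes [2, 2, 1].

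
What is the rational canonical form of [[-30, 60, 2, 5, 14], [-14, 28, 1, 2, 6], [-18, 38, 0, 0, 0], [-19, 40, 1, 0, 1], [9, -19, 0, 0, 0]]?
The invariant factors of A (the non-unit diagonal entries of the Smith normal form of xI - A over ℚ[x]) are x(x + 2)(x^3 + x + 5), each dividing the next. The characteristic polynomial is their product, x(x + 2)(x^3 + x + 5).

The rational canonical form is the block-diagonal matrix of companion matrices C(f_i):
R = [[0, 0, 0, 0, 0], [1, 0, 0, 0, -10], [0, 1, 0, 0, -7], [0, 0, 1, 0, -1], [0, 0, 0, 1, -2]].

Note the characteristic polynomial does not split into linear factors over ℚ, so A has no Jordan form over ℚ; the rational canonical form exists over any field.

R = [[0, 0, 0, 0, 0], [1, 0, 0, 0, -10], [0, 1, 0, 0, -7], [0, 0, 1, 0, -1], [0, 0, 0, 1, -2]]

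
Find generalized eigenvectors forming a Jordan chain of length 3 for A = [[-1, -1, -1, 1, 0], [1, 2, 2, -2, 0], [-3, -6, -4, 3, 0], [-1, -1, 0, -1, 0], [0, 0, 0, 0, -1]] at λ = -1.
v_1 = [[0, 0, 3, 2, 0]]^T, v_2 = [[-1, 2, -3, 0, 0]]^T, v_3 = [[1, -1, 0, -1, 0]]^T

We seek v_1 ∈ ker((A + I)^3) \ ker((A + I)^2), then set v_{i+1} = (A + I) v_i.

One such chain is v_1 = [[0, 0, 3, 2, 0]]^T, v_2 = [[-1, 2, -3, 0, 0]]^T, v_3 = [[1, -1, 0, -1, 0]]^T. Check: (A + I) v_3 = [[0, 0, 0, 0, 0]]^T = 0.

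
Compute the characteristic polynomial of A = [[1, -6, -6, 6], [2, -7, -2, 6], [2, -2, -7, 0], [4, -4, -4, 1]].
xI - A = [[x - 1, 6, 6, -6], [-2, x + 7, 2, -6], [-2, 2, x + 7, 0], [-4, 4, 4, x - 1]].

Expanding det(xI - A) along the first row:
det(xI - A) = + (x - 1)·det([[x + 7, 2, -6], [2, x + 7, 0], [4, 4, x - 1]]) - (6)·det([[-2, 2, -6], [-2, x + 7, 0], [-4, 4, x - 1]]) + (6)·det([[-2, x + 7, -6], [-2, 2, 0], [-4, 4, x - 1]]) - (-6)·det([[-2, x + 7, 2], [-2, 2, x + 7], [-4, 4, 4]]).

Evaluating gives χ_A(x) = x^4 + 12x^3 + 42x^2 + 20x - 75 = (x - 1)(x + 3)(x + 5)^2.

χ_A(x) = (x - 1)(x + 3)(x + 5)^2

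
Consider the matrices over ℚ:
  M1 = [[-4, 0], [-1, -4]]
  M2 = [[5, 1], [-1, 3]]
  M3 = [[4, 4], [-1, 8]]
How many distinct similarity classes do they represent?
3 classes: {M1}, {M2}, {M3}

Characteristic polynomials: χ_{M1} = (x + 4)^2, χ_{M2} = (x - 4)^2, χ_{M3} = (x - 6)^2.

{M1}: invariant factors (x + 4)^2.

{M2}: invariant factors (x - 4)^2.

{M3}: invariant factors (x - 6)^2.

Matrices are similar if and only if their invariant-factor lists agree; the partition into similarity classes is {M1}, {M2}, {M3}.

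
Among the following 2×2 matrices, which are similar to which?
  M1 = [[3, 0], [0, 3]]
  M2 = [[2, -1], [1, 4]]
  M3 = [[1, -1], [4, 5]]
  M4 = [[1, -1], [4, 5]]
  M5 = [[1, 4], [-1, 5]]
Characteristic polynomials: χ_{M1} = (x - 3)^2, χ_{M2} = (x - 3)^2, χ_{M3} = (x - 3)^2, χ_{M4} = (x - 3)^2, χ_{M5} = (x - 3)^2.

{M1}: invariant factors x - 3, x - 3.

{M2, M3, M4, M5}: invariant factors (x - 3)^2.

Matrices are similar if and only if their invariant-factor lists agree; the partition into similarity classes is {M1}, {M2, M3, M4, M5}.

2 classes: {M1}, {M2, M3, M4, M5}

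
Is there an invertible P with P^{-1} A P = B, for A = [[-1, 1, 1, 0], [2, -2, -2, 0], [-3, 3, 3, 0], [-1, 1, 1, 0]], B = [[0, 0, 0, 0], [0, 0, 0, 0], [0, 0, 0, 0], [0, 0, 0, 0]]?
No.

Both have characteristic polynomial x^4, but the minimal polynomial of A is x^2 while the minimal polynomial of B is x. The minimal polynomial is a similarity invariant, so A and B are not similar.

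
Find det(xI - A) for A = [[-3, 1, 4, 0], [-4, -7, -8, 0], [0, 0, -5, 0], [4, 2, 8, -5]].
χ_A(x) = (x + 5)^4

xI - A = [[x + 3, -1, -4, 0], [4, x + 7, 8, 0], [0, 0, x + 5, 0], [-4, -2, -8, x + 5]].

Expanding det(xI - A) along the first row:
det(xI - A) = + (x + 3)·det([[x + 7, 8, 0], [0, x + 5, 0], [-2, -8, x + 5]]) - (-1)·det([[4, 8, 0], [0, x + 5, 0], [-4, -8, x + 5]]) + (-4)·det([[4, x + 7, 0], [0, 0, 0], [-4, -2, x + 5]]) - (0)·det([[4, x + 7, 8], [0, 0, x + 5], [-4, -2, -8]]).

Evaluating gives χ_A(x) = x^4 + 20x^3 + 150x^2 + 500x + 625 = (x + 5)^4.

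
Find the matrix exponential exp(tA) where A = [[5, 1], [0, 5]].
e^{tA} = [[e^{5*t}, t*e^{5*t}], [0, e^{5*t}]]

A has Jordan form J = [[5, 1], [0, 5]] with A = PJP^{-1}, so e^{tA} = P e^{tJ} P^{-1}.

For a Jordan block J_k(λ), e^{tJ_k(λ)} = e^{λt} · (I + tN + t^2 N^2/2! + ... + t^{k-1} N^{k-1}/(k-1)!) where N is the nilpotent superdiagonal part.

Assembling the blocks and conjugating back gives the entries of e^{tA} as shown above.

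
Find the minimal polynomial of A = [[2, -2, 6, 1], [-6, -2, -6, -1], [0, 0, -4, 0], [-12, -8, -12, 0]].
The characteristic polynomial factors as (x - 2)^2(x + 4)^2. The minimal polynomial is ∏(x - λ)^{k_λ} where k_λ is the size of the largest Jordan block at λ.

For λ = -4: rank(A + 4I) = 2, and the largest Jordan block has size 1 (the smallest k with rank((A + 4I)^k) = rank((A + 4I)^(k+1))).
For λ = 2: rank(A - 2I) = 3, and the largest Jordan block has size 2 (the smallest k with rank((A - 2I)^k) = rank((A - 2I)^(k+1))).

So m_A(x) = (x - 2)^2(x + 4).

m_A(x) = (x - 2)^2(x + 4)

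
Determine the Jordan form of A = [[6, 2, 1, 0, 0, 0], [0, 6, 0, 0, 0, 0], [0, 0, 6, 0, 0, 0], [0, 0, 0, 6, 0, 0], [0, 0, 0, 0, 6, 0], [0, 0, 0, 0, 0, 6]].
The characteristic polynomial is det(xI - A) = (x - 6)^6, so the eigenvalues are 6 (algebraic multiplicity 6).

For λ = 6: rank(A - 6I) = 1, rank((A - 6I)^2) = 0. The eigenspace has dimension 6 - 1 = 5, so there are 5 Jordan blocks; the rank sequence gives block sizes [2, 1, 1, 1, 1].

Assembling the blocks gives the Jordan form J above.

J = [[6, 1, 0, 0, 0, 0], [0, 6, 0, 0, 0, 0], [0, 0, 6, 0, 0, 0], [0, 0, 0, 6, 0, 0], [0, 0, 0, 0, 6, 0], [0, 0, 0, 0, 0, 6]]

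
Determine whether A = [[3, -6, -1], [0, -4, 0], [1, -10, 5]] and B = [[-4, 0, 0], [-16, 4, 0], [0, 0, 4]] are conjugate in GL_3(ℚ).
No.

Both have characteristic polynomial (x - 4)^2(x + 4), but the minimal polynomial of A is (x - 4)^2(x + 4) while the minimal polynomial of B is (x - 4)(x + 4). The minimal polynomial is a similarity invariant, so A and B are not similar.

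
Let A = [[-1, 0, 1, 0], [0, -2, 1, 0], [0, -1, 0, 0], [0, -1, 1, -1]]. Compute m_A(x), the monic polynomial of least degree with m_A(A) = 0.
The characteristic polynomial factors as (x + 1)^4. The minimal polynomial is ∏(x - λ)^{k_λ} where k_λ is the size of the largest Jordan block at λ.

For λ = -1: rank(A + I) = 2, and the largest Jordan block has size 3 (the smallest k with rank((A + I)^k) = rank((A + I)^(k+1))).

So m_A(x) = (x + 1)^3.

m_A(x) = (x + 1)^3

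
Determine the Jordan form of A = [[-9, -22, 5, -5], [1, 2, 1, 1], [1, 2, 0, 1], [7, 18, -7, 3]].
J = [[-4, 0, 0, 0], [0, 0, 1, 0], [0, 0, 0, 1], [0, 0, 0, 0]]

The characteristic polynomial is det(xI - A) = x^3(x + 4), so the eigenvalues are -4 (algebraic multiplicity 1), 0 (algebraic multiplicity 3).

For λ = -4: algebraic multiplicity 1 gives one 1×1 block.

For λ = 0: rank(A) = 3, rank(A^2) = 2, rank(A^3) = 1. The eigenspace has dimension 4 - 3 = 1, so there is 1 Jordan block; the rank sequence gives block sizes [3].

Assembling the blocks gives the Jordan form J above.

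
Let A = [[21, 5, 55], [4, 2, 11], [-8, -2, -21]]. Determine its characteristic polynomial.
xI - A = [[x - 21, -5, -55], [-4, x - 2, -11], [8, 2, x + 21]].

Expanding det(xI - A) along the first row:
det(xI - A) = + (x - 21)·det([[x - 2, -11], [2, x + 21]]) - (-5)·det([[-4, -11], [8, x + 21]]) + (-55)·det([[-4, x - 2], [8, 2]]).

Evaluating gives χ_A(x) = x^3 - 2x^2 + x = x(x - 1)^2.

χ_A(x) = x(x - 1)^2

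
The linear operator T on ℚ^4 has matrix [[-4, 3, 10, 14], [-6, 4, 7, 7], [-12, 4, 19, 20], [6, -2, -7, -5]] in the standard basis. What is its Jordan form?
The characteristic polynomial is det(xI - A) = (x - 5)^2(x - 2)^2, so the eigenvalues are 2 (algebraic multiplicity 2), 5 (algebraic multiplicity 2).

For λ = 2: rank(A - 2I) = 3, rank((A - 2I)^2) = 2. The eigenspace has dimension 4 - 3 = 1, so there is 1 Jordan block; the rank sequence gives block sizes [2].

For λ = 5: rank(A - 5I) = 3, rank((A - 5I)^2) = 2. The eigenspace has dimension 4 - 3 = 1, so there is 1 Jordan block; the rank sequence gives block sizes [2].

Assembling the blocks gives the Jordan form J above.

J = [[2, 1, 0, 0], [0, 2, 0, 0], [0, 0, 5, 1], [0, 0, 0, 5]]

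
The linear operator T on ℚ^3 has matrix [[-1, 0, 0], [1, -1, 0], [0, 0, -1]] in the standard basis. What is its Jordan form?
The characteristic polynomial is det(xI - A) = (x + 1)^3, so the eigenvalues are -1 (algebraic multiplicity 3).

For λ = -1: rank(A + I) = 1, rank((A + I)^2) = 0. The eigenspace has dimension 3 - 1 = 2, so there are 2 Jordan blocks; the rank sequence gives block sizes [2, 1].

Assembling the blocks gives the Jordan form J above.

J = [[-1, 1, 0], [0, -1, 0], [0, 0, -1]]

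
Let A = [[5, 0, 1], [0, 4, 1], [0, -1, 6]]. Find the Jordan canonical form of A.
The characteristic polynomial is det(xI - A) = (x - 5)^3, so the eigenvalues are 5 (algebraic multiplicity 3).

For λ = 5: rank(A - 5I) = 2, rank((A - 5I)^2) = 1, rank((A - 5I)^3) = 0. The eigenspace has dimension 3 - 2 = 1, so there is 1 Jordan block; the rank sequence gives block sizes [3].

Assembling the blocks gives the Jordan form J above.

J = [[5, 1, 0], [0, 5, 1], [0, 0, 5]]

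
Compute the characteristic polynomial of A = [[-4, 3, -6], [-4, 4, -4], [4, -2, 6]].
χ_A(x) = (x - 2)^3

xI - A = [[x + 4, -3, 6], [4, x - 4, 4], [-4, 2, x - 6]].

Expanding det(xI - A) along the first row:
det(xI - A) = + (x + 4)·det([[x - 4, 4], [2, x - 6]]) - (-3)·det([[4, 4], [-4, x - 6]]) + (6)·det([[4, x - 4], [-4, 2]]).

Evaluating gives χ_A(x) = x^3 - 6x^2 + 12x - 8 = (x - 2)^3.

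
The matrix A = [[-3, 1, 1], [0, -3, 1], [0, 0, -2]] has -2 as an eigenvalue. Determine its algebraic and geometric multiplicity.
The characteristic polynomial is (x + 2)(x + 3)^2, so the factor x + 2 appears with exponent 1: the algebraic multiplicity is 1.

rank(A + 2I) = 2, so the eigenspace has dimension 3 - 2 = 1: the geometric multiplicity is 1.

algebraic multiplicity 1, geometric multiplicity 1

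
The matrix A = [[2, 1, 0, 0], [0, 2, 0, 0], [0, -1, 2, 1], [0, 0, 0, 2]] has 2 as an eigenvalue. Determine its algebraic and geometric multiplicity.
The characteristic polynomial is (x - 2)^4, so the factor x - 2 appears with exponent 4: the algebraic multiplicity is 4.

rank(A - 2I) = 2, so the eigenspace has dimension 4 - 2 = 2: the geometric multiplicity is 2.

Since 2 < 4, A is not diagonalizable.

algebraic multiplicity 4, geometric multiplicity 2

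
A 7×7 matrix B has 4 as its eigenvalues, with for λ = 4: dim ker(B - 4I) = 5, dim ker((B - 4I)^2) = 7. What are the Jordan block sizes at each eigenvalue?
λ = 4: successive nullity increments [5, 2] count blocks of size ≥ k; block sizes are [2, 2, 1, 1, 1].

Jordan blocks: (4, 2), (4, 2), (4, 1), (4, 1), (4, 1)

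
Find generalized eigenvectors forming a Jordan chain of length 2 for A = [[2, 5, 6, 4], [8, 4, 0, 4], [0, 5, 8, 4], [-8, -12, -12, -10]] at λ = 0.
We seek v_1 ∈ ker(A^2) \ ker(A), then set v_{i+1} = A v_i.

One such chain is v_1 = [[2, 1, 2, -5]]^T, v_2 = [[1, 0, 1, -2]]^T. Check: A v_2 = [[0, 0, 0, 0]]^T = 0.

v_1 = [[2, 1, 2, -5]]^T, v_2 = [[1, 0, 1, -2]]^T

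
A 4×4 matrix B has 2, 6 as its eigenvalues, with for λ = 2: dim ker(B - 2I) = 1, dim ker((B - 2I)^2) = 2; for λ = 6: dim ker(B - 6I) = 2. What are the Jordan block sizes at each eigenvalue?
λ = 2: successive nullity increments [1, 1] count blocks of size ≥ k; block sizes are [2].
λ = 6: successive nullity increments [2] count blocks of size ≥ k; block sizes are [1, 1].

Jordan blocks: (2, 2), (6, 1), (6, 1)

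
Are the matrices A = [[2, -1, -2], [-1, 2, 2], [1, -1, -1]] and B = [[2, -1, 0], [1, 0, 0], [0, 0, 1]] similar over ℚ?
Two matrices over a field are similar if and only if they have the same invariant factors.

Both A and B have characteristic polynomial (x - 1)^3 and minimal polynomial (x - 1)^2. Computing further, both have invariant factors x - 1, (x - 1)^2. Hence A and B are similar.

Yes.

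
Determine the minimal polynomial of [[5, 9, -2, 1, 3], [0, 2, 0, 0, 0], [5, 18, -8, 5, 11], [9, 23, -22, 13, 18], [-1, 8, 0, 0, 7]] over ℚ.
The characteristic polynomial factors as (x - 5)^3(x - 2)^2. The minimal polynomial is ∏(x - λ)^{k_λ} where k_λ is the size of the largest Jordan block at λ.

For λ = 2: rank(A - 2I) = 4, and the largest Jordan block has size 2 (the smallest k with rank((A - 2I)^k) = rank((A - 2I)^(k+1))).
For λ = 5: rank(A - 5I) = 4, and the largest Jordan block has size 3 (the smallest k with rank((A - 5I)^k) = rank((A - 5I)^(k+1))).

So m_A(x) = (x - 5)^3(x - 2)^2.

m_A(x) = (x - 5)^3(x - 2)^2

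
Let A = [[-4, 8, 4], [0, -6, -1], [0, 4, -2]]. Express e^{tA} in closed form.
A has Jordan form J = [[-4, 1, 0], [0, -4, 0], [0, 0, -4]] with A = PJP^{-1}, so e^{tA} = P e^{tJ} P^{-1}.

For a Jordan block J_k(λ), e^{tJ_k(λ)} = e^{λt} · (I + tN + t^2 N^2/2! + ... + t^{k-1} N^{k-1}/(k-1)!) where N is the nilpotent superdiagonal part.

Assembling the blocks and conjugating back gives the entries of e^{tA} as shown above.

e^{tA} = [[e^{-4*t}, 8*t*e^{-4*t}, 4*t*e^{-4*t}], [0, (1 - 2*t)*e^{-4*t}, -t*e^{-4*t}], [0, 4*t*e^{-4*t}, (2*t + 1)*e^{-4*t}]]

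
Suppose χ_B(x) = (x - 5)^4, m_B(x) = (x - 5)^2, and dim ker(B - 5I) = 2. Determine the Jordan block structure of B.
Jordan blocks: (5, 2), (5, 2)

λ = 5: algebraic multiplicity 4 (exponent in χ_B), largest block size 2 (exponent in m_B), 2 blocks (geometric multiplicity). These force block sizes [2, 2].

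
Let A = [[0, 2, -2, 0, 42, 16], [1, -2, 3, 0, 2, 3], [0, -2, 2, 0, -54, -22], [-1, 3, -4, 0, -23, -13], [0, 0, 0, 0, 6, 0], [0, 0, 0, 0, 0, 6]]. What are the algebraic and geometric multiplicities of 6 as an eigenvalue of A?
algebraic multiplicity 2, geometric multiplicity 2

The characteristic polynomial is x^4(x - 6)^2, so the factor x - 6 appears with exponent 2: the algebraic multiplicity is 2.

rank(A - 6I) = 4, so the eigenspace has dimension 6 - 4 = 2: the geometric multiplicity is 2.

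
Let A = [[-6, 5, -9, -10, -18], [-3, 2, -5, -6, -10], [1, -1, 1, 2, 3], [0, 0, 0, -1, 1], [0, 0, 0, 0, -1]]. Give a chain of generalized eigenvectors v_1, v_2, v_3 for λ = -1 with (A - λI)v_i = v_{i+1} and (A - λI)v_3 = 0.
We seek v_1 ∈ ker((A + I)^3) \ ker((A + I)^2), then set v_{i+1} = (A + I) v_i.

One such chain is v_1 = [[2, 1, 0, 0, 0]]^T, v_2 = [[-5, -3, 1, 0, 0]]^T, v_3 = [[1, 1, 0, 0, 0]]^T. Check: (A + I) v_3 = [[0, 0, 0, 0, 0]]^T = 0.

v_1 = [[2, 1, 0, 0, 0]]^T, v_2 = [[-5, -3, 1, 0, 0]]^T, v_3 = [[1, 1, 0, 0, 0]]^T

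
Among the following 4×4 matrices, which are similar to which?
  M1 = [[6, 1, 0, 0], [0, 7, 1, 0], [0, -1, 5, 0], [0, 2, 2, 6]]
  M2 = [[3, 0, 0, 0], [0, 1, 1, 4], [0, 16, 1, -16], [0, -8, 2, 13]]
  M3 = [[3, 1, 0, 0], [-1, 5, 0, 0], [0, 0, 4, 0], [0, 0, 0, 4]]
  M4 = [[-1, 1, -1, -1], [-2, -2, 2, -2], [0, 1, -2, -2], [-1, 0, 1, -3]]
4 classes: {M1}, {M2}, {M3}, {M4}

Characteristic polynomials: χ_{M1} = (x - 6)^4, χ_{M2} = (x - 5)^3(x - 3), χ_{M3} = (x - 4)^4, χ_{M4} = (x + 2)^4.

{M1}: invariant factors x - 6, (x - 6)^3.

{M2}: invariant factors x - 5, (x - 5)^2(x - 3).

{M3}: invariant factors x - 4, x - 4, (x - 4)^2.

{M4}: invariant factors (x + 2)^2, (x + 2)^2.

Matrices are similar if and only if their invariant-factor lists agree; the partition into similarity classes is {M1}, {M2}, {M3}, {M4}.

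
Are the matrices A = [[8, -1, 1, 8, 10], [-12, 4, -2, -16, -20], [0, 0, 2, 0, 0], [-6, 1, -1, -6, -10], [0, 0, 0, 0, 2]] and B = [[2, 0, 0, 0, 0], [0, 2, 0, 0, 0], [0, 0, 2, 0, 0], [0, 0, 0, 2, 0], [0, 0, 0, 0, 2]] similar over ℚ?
Both have characteristic polynomial (x - 2)^5, but the minimal polynomial of A is (x - 2)^2 while the minimal polynomial of B is x - 2. The minimal polynomial is a similarity invariant, so A and B are not similar.

No.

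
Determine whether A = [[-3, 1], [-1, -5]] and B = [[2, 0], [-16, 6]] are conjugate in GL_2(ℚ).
trace(A) = -8 but trace(B) = 8. The trace is a similarity invariant, so A and B are not similar.

No.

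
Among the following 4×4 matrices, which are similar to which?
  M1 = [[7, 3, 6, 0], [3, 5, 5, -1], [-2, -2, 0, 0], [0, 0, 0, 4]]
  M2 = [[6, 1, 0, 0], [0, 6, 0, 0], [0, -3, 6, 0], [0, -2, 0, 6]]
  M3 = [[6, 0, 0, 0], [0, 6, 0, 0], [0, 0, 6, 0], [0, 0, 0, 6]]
Characteristic polynomials: χ_{M1} = (x - 4)^4, χ_{M2} = (x - 6)^4, χ_{M3} = (x - 6)^4.

{M1}: invariant factors x - 4, (x - 4)^3.

{M2}: invariant factors x - 6, x - 6, (x - 6)^2.

{M3}: invariant factors x - 6, x - 6, x - 6, x - 6.

Matrices are similar if and only if their invariant-factor lists agree; the partition into similarity classes is {M1}, {M2}, {M3}.

3 classes: {M1}, {M2}, {M3}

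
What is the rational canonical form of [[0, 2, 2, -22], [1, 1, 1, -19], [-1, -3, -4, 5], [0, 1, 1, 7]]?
R = [[0, 0, 0, -36], [1, 0, 0, -24], [0, 1, 0, 8], [0, 0, 1, 4]]

The invariant factors of A (the non-unit diagonal entries of the Smith normal form of xI - A over ℚ[x]) are (x^2 - 2x - 6)^2, each dividing the next. The characteristic polynomial is their product, (x^2 - 2x - 6)^2.

The rational canonical form is the block-diagonal matrix of companion matrices C(f_i):
R = [[0, 0, 0, -36], [1, 0, 0, -24], [0, 1, 0, 8], [0, 0, 1, 4]].

Note the characteristic polynomial does not split into linear factors over ℚ, so A has no Jordan form over ℚ; the rational canonical form exists over any field.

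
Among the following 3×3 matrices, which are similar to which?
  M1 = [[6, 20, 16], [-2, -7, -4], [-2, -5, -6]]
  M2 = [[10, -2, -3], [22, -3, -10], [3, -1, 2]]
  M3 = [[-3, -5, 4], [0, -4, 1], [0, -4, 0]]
Characteristic polynomials: χ_{M1} = (x + 2)^2(x + 3), χ_{M2} = (x - 3)^3, χ_{M3} = (x + 2)^2(x + 3).

{M1}: invariant factors x + 2, (x + 2)(x + 3).

{M2}: invariant factors (x - 3)^3.

{M3}: invariant factors (x + 2)^2(x + 3).

Matrices are similar if and only if their invariant-factor lists agree; the partition into similarity classes is {M1}, {M2}, {M3}.

3 classes: {M1}, {M2}, {M3}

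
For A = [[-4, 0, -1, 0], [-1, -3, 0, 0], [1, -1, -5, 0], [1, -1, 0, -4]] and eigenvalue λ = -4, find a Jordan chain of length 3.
We seek v_1 ∈ ker((A + 4I)^3) \ ker((A + 4I)^2), then set v_{i+1} = (A + 4I) v_i.

One such chain is v_1 = [[1, 1, 1, -2]]^T, v_2 = [[-1, 0, -1, 0]]^T, v_3 = [[1, 1, 0, -1]]^T. Check: (A + 4I) v_3 = [[0, 0, 0, 0]]^T = 0.

v_1 = [[1, 1, 1, -2]]^T, v_2 = [[-1, 0, -1, 0]]^T, v_3 = [[1, 1, 0, -1]]^T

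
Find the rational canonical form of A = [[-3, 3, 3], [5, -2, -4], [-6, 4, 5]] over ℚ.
R = [[0, 0, 3], [1, 0, 0], [0, 1, 0]]

The invariant factors of A (the non-unit diagonal entries of the Smith normal form of xI - A over ℚ[x]) are x^3 - 3, each dividing the next. The characteristic polynomial is their product, x^3 - 3.

The rational canonical form is the block-diagonal matrix of companion matrices C(f_i):
R = [[0, 0, 3], [1, 0, 0], [0, 1, 0]].

Note the characteristic polynomial does not split into linear factors over ℚ, so A has no Jordan form over ℚ; the rational canonical form exists over any field.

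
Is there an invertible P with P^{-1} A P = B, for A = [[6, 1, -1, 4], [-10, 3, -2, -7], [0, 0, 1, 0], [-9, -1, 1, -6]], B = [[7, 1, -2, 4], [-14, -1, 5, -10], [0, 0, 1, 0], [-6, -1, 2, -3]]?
Yes.

Two matrices over a field are similar if and only if they have the same invariant factors.

Both A and B have characteristic polynomial (x - 1)^4 and minimal polynomial (x - 1)^3. Computing further, both have invariant factors x - 1, (x - 1)^3. Hence A and B are similar.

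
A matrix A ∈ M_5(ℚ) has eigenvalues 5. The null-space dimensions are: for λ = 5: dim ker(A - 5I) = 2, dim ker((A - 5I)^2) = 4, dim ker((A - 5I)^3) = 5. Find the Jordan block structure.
Jordan blocks: (5, 3), (5, 2)

λ = 5: successive nullity increments [2, 2, 1] count blocks of size ≥ k; block sizes are [3, 2].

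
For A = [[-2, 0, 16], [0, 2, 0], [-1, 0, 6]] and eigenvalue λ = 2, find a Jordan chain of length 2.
We seek v_1 ∈ ker((A - 2I)^2) \ ker(A - 2I), then set v_{i+1} = (A - 2I) v_i.

One such chain is v_1 = [[3, 1, 1]]^T, v_2 = [[4, 0, 1]]^T. Check: (A - 2I) v_2 = [[0, 0, 0]]^T = 0.

v_1 = [[3, 1, 1]]^T, v_2 = [[4, 0, 1]]^T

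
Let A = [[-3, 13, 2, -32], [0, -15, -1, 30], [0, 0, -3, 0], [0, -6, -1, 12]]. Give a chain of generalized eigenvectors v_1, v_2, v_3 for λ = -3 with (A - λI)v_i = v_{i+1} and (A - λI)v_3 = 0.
v_1 = [[2, -3, 1, -1]]^T, v_2 = [[-5, 5, 0, 2]]^T, v_3 = [[1, 0, 0, 0]]^T

We seek v_1 ∈ ker((A + 3I)^3) \ ker((A + 3I)^2), then set v_{i+1} = (A + 3I) v_i.

One such chain is v_1 = [[2, -3, 1, -1]]^T, v_2 = [[-5, 5, 0, 2]]^T, v_3 = [[1, 0, 0, 0]]^T. Check: (A + 3I) v_3 = [[0, 0, 0, 0]]^T = 0.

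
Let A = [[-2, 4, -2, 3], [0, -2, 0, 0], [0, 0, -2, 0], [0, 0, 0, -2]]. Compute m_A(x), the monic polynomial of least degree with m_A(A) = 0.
m_A(x) = (x + 2)^2

The characteristic polynomial factors as (x + 2)^4. The minimal polynomial is ∏(x - λ)^{k_λ} where k_λ is the size of the largest Jordan block at λ.

For λ = -2: rank(A + 2I) = 1, and the largest Jordan block has size 2 (the smallest k with rank((A + 2I)^k) = rank((A + 2I)^(k+1))).

So m_A(x) = (x + 2)^2.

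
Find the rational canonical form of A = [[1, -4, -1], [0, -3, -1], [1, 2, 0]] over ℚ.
The invariant factors of A (the non-unit diagonal entries of the Smith normal form of xI - A over ℚ[x]) are (x - 1)(x^2 + 3x + 3), each dividing the next. The characteristic polynomial is their product, (x - 1)(x^2 + 3x + 3).

The rational canonical form is the block-diagonal matrix of companion matrices C(f_i):
R = [[0, 0, 3], [1, 0, 0], [0, 1, -2]].

Note the characteristic polynomial does not split into linear factors over ℚ, so A has no Jordan form over ℚ; the rational canonical form exists over any field.

R = [[0, 0, 3], [1, 0, 0], [0, 1, -2]]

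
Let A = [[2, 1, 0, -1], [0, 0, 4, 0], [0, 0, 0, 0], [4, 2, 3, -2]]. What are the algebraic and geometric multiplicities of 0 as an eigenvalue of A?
algebraic multiplicity 4, geometric multiplicity 2

The characteristic polynomial is x^4, so the factor x appears with exponent 4: the algebraic multiplicity is 4.

rank(A) = 2, so the eigenspace has dimension 4 - 2 = 2: the geometric multiplicity is 2.

Since 2 < 4, A is not diagonalizable.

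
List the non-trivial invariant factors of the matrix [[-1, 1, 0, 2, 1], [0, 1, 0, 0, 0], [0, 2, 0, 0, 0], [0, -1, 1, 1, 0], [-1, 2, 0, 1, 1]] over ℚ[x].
The Jordan structure of A has elementary divisors x^3, (x - 1)^2. Arranging the block sizes at each eigenvalue in decreasing order and taking row products gives the invariant factors.

Invariant factors (smallest first, each dividing the next): x^3(x - 1)^2.

Check: the last factor x^3(x - 1)^2 is the minimal polynomial, and the product x^3(x - 1)^2 is the characteristic polynomial.

x^3(x - 1)^2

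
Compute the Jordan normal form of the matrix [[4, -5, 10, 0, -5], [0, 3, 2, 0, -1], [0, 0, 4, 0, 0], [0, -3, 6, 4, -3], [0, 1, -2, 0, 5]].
J = [[4, 1, 0, 0, 0], [0, 4, 0, 0, 0], [0, 0, 4, 0, 0], [0, 0, 0, 4, 0], [0, 0, 0, 0, 4]]

The characteristic polynomial is det(xI - A) = (x - 4)^5, so the eigenvalues are 4 (algebraic multiplicity 5).

For λ = 4: rank(A - 4I) = 1, rank((A - 4I)^2) = 0. The eigenspace has dimension 5 - 1 = 4, so there are 4 Jordan blocks; the rank sequence gives block sizes [2, 1, 1, 1].

Assembling the blocks gives the Jordan form J above.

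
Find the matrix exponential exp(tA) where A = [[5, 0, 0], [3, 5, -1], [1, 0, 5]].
e^{tA} = [[e^{5*t}, 0, 0], [t*(6 - t)*e^{5*t}/2, e^{5*t}, -t*e^{5*t}], [t*e^{5*t}, 0, e^{5*t}]]

A has Jordan form J = [[5, 1, 0], [0, 5, 1], [0, 0, 5]] with A = PJP^{-1}, so e^{tA} = P e^{tJ} P^{-1}.

For a Jordan block J_k(λ), e^{tJ_k(λ)} = e^{λt} · (I + tN + t^2 N^2/2! + ... + t^{k-1} N^{k-1}/(k-1)!) where N is the nilpotent superdiagonal part.

Assembling the blocks and conjugating back gives the entries of e^{tA} as shown above.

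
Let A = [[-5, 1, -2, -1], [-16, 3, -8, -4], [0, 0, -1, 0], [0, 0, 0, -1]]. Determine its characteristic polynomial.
χ_A(x) = (x + 1)^4

xI - A = [[x + 5, -1, 2, 1], [16, x - 3, 8, 4], [0, 0, x + 1, 0], [0, 0, 0, x + 1]].

Expanding det(xI - A) along the first row:
det(xI - A) = + (x + 5)·det([[x - 3, 8, 4], [0, x + 1, 0], [0, 0, x + 1]]) - (-1)·det([[16, 8, 4], [0, x + 1, 0], [0, 0, x + 1]]) + (2)·det([[16, x - 3, 4], [0, 0, 0], [0, 0, x + 1]]) - (1)·det([[16, x - 3, 8], [0, 0, x + 1], [0, 0, 0]]).

Evaluating gives χ_A(x) = x^4 + 4x^3 + 6x^2 + 4x + 1 = (x + 1)^4.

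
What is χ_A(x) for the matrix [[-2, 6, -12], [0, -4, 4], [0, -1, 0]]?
χ_A(x) = (x + 2)^3

xI - A = [[x + 2, -6, 12], [0, x + 4, -4], [0, 1, x]].

Expanding det(xI - A) along the first row:
det(xI - A) = + (x + 2)·det([[x + 4, -4], [1, x]]) - (-6)·det([[0, -4], [0, x]]) + (12)·det([[0, x + 4], [0, 1]]).

Evaluating gives χ_A(x) = x^3 + 6x^2 + 12x + 8 = (x + 2)^3.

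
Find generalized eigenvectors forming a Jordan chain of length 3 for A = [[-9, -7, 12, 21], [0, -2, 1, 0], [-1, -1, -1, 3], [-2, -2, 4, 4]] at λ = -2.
v_1 = [[6, 1, 0, 2]]^T, v_2 = [[-7, 0, -1, -2]]^T, v_3 = [[-5, -1, 0, -2]]^T

We seek v_1 ∈ ker((A + 2I)^3) \ ker((A + 2I)^2), then set v_{i+1} = (A + 2I) v_i.

One such chain is v_1 = [[6, 1, 0, 2]]^T, v_2 = [[-7, 0, -1, -2]]^T, v_3 = [[-5, -1, 0, -2]]^T. Check: (A + 2I) v_3 = [[0, 0, 0, 0]]^T = 0.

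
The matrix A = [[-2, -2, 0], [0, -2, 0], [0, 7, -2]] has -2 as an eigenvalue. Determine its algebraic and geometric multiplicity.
algebraic multiplicity 3, geometric multiplicity 2

The characteristic polynomial is (x + 2)^3, so the factor x + 2 appears with exponent 3: the algebraic multiplicity is 3.

rank(A + 2I) = 1, so the eigenspace has dimension 3 - 1 = 2: the geometric multiplicity is 2.

Since 2 < 3, A is not diagonalizable.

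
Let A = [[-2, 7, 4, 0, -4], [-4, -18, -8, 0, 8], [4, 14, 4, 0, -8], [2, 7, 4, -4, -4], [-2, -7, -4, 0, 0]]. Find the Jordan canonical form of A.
The characteristic polynomial is det(xI - A) = (x + 4)^5, so the eigenvalues are -4 (algebraic multiplicity 5).

For λ = -4: rank(A + 4I) = 1, rank((A + 4I)^2) = 0. The eigenspace has dimension 5 - 1 = 4, so there are 4 Jordan blocks; the rank sequence gives block sizes [2, 1, 1, 1].

Assembling the blocks gives the Jordan form J above.

J = [[-4, 1, 0, 0, 0], [0, -4, 0, 0, 0], [0, 0, -4, 0, 0], [0, 0, 0, -4, 0], [0, 0, 0, 0, -4]]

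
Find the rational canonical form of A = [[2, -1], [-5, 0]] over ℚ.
The invariant factors of A (the non-unit diagonal entries of the Smith normal form of xI - A over ℚ[x]) are x^2 - 2x - 5, each dividing the next. The characteristic polynomial is their product, x^2 - 2x - 5.

The rational canonical form is the block-diagonal matrix of companion matrices C(f_i):
R = [[0, 5], [1, 2]].

Note the characteristic polynomial does not split into linear factors over ℚ, so A has no Jordan form over ℚ; the rational canonical form exists over any field.

R = [[0, 5], [1, 2]]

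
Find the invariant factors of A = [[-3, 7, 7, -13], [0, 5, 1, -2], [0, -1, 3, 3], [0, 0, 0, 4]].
The Jordan structure of A has elementary divisors (x + 3), (x - 4)^3. Arranging the block sizes at each eigenvalue in decreasing order and taking row products gives the invariant factors.

Invariant factors (smallest first, each dividing the next): (x - 4)^3(x + 3).

Check: the last factor (x - 4)^3(x + 3) is the minimal polynomial, and the product (x - 4)^3(x + 3) is the characteristic polynomial.

(x - 4)^3(x + 3)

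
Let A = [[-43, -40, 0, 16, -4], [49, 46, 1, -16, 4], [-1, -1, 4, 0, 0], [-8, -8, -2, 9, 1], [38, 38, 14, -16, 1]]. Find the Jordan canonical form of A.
J = [[-3, 0, 0, 0, 0], [0, 5, 1, 0, 0], [0, 0, 5, 0, 0], [0, 0, 0, 5, 1], [0, 0, 0, 0, 5]]

The characteristic polynomial is det(xI - A) = (x - 5)^4(x + 3), so the eigenvalues are -3 (algebraic multiplicity 1), 5 (algebraic multiplicity 4).

For λ = -3: algebraic multiplicity 1 gives one 1×1 block.

For λ = 5: rank(A - 5I) = 3, rank((A - 5I)^2) = 1. The eigenspace has dimension 5 - 3 = 2, so there are 2 Jordan blocks; the rank sequence gives block sizes [2, 2].

Assembling the blocks gives the Jordan form J above.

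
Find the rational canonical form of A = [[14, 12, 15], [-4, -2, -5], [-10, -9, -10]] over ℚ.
The invariant factors of A (the non-unit diagonal entries of the Smith normal form of xI - A over ℚ[x]) are (x - 2)(x^2 + 5), each dividing the next. The characteristic polynomial is their product, (x - 2)(x^2 + 5).

The rational canonical form is the block-diagonal matrix of companion matrices C(f_i):
R = [[0, 0, 10], [1, 0, -5], [0, 1, 2]].

Note the characteristic polynomial does not split into linear factors over ℚ, so A has no Jordan form over ℚ; the rational canonical form exists over any field.

R = [[0, 0, 10], [1, 0, -5], [0, 1, 2]]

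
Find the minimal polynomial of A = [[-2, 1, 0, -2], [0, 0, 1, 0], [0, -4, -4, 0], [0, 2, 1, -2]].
The characteristic polynomial factors as (x + 2)^4. The minimal polynomial is ∏(x - λ)^{k_λ} where k_λ is the size of the largest Jordan block at λ.

For λ = -2: rank(A + 2I) = 2, and the largest Jordan block has size 3 (the smallest k with rank((A + 2I)^k) = rank((A + 2I)^(k+1))).

So m_A(x) = (x + 2)^3.

m_A(x) = (x + 2)^3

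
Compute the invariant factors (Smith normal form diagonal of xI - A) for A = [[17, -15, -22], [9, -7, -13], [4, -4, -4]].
(x - 2)^3

The Jordan structure of A has elementary divisors (x - 2)^3. Arranging the block sizes at each eigenvalue in decreasing order and taking row products gives the invariant factors.

Invariant factors (smallest first, each dividing the next): (x - 2)^3.

Check: the last factor (x - 2)^3 is the minimal polynomial, and the product (x - 2)^3 is the characteristic polynomial.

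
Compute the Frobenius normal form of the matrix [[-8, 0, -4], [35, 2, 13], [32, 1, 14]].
The invariant factors of A (the non-unit diagonal entries of the Smith normal form of xI - A over ℚ[x]) are (x - 4)(x^2 - 4x - 1), each dividing the next. The characteristic polynomial is their product, (x - 4)(x^2 - 4x - 1).

The rational canonical form is the block-diagonal matrix of companion matrices C(f_i):
R = [[0, 0, -4], [1, 0, -15], [0, 1, 8]].

Note the characteristic polynomial does not split into linear factors over ℚ, so A has no Jordan form over ℚ; the rational canonical form exists over any field.

R = [[0, 0, -4], [1, 0, -15], [0, 1, 8]]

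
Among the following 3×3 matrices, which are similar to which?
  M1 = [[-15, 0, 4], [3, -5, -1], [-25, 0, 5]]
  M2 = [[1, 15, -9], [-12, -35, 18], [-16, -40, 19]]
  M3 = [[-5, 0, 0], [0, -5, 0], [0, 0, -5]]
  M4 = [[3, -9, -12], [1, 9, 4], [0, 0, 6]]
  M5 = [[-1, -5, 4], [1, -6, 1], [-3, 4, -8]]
4 classes: {M1, M5}, {M2}, {M3}, {M4}

Characteristic polynomials: χ_{M1} = (x + 5)^3, χ_{M2} = (x + 5)^3, χ_{M3} = (x + 5)^3, χ_{M4} = (x - 6)^3, χ_{M5} = (x + 5)^3.

{M1, M5}: invariant factors (x + 5)^3.

{M2}: invariant factors x + 5, (x + 5)^2.

{M3}: invariant factors x + 5, x + 5, x + 5.

{M4}: invariant factors x - 6, (x - 6)^2.

Matrices are similar if and only if their invariant-factor lists agree; the partition into similarity classes is {M1, M5}, {M2}, {M3}, {M4}.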